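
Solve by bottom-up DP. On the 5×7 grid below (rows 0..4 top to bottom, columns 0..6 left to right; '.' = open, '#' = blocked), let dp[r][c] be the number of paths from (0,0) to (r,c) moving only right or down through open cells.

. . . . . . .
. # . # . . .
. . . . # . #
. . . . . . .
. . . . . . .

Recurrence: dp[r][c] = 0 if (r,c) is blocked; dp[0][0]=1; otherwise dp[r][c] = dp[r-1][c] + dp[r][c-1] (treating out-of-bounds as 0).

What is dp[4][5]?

27

r\c   0   1   2   3   4   5   6
  0   1   1   1   1   1   1   1
  1   1   0   1   0   1   2   3
  2   1   1   2   2   0   2   0
  3   1   2   4   6   6   8   8
  4   1   3   7  13  19  27  35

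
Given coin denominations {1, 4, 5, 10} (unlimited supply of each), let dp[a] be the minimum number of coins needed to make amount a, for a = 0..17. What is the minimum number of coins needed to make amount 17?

 a  0  1  2  3  4  5  6  7  8  9 10 11 12 13 14 15 16 17
dp  0  1  2  3  1  1  2  3  2  2  1  2  3  3  2  2  3  4

4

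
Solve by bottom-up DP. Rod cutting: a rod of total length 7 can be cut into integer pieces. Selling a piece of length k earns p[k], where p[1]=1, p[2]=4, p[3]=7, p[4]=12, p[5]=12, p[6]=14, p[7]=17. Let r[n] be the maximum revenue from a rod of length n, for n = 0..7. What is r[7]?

   n    0    1    2    3    4    5    6    7
r[n]    0    1    4    7   12   13   16   19

19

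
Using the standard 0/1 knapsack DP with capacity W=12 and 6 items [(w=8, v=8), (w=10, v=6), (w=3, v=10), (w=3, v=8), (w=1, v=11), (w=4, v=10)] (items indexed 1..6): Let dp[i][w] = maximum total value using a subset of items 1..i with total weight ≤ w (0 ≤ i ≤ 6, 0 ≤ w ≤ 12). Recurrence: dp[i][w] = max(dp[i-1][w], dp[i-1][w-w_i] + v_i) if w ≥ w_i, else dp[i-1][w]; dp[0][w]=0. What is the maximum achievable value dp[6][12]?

i\w   0   1   2   3   4   5   6   7   8   9  10  11  12
  0   0   0   0   0   0   0   0   0   0   0   0   0   0
  1   0   0   0   0   0   0   0   0   8   8   8   8   8
  2   0   0   0   0   0   0   0   0   8   8   8   8   8
  3   0   0   0  10  10  10  10  10  10  10  10  18  18
  4   0   0   0  10  10  10  18  18  18  18  18  18  18
  5   0  11  11  11  21  21  21  29  29  29  29  29  29
  6   0  11  11  11  21  21  21  29  31  31  31  39  39

39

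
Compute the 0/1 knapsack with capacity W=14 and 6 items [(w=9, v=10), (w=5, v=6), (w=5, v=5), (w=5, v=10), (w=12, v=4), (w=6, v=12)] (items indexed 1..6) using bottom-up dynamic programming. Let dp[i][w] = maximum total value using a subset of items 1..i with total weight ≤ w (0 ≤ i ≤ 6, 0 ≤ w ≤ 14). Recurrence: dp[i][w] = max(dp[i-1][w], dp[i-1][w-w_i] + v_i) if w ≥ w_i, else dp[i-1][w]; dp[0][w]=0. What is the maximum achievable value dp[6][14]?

i\w   0   1   2   3   4   5   6   7   8   9  10  11  12  13  14
  0   0   0   0   0   0   0   0   0   0   0   0   0   0   0   0
  1   0   0   0   0   0   0   0   0   0  10  10  10  10  10  10
  2   0   0   0   0   0   6   6   6   6  10  10  10  10  10  16
  3   0   0   0   0   0   6   6   6   6  10  11  11  11  11  16
  4   0   0   0   0   0  10  10  10  10  10  16  16  16  16  20
  5   0   0   0   0   0  10  10  10  10  10  16  16  16  16  20
  6   0   0   0   0   0  10  12  12  12  12  16  22  22  22  22

22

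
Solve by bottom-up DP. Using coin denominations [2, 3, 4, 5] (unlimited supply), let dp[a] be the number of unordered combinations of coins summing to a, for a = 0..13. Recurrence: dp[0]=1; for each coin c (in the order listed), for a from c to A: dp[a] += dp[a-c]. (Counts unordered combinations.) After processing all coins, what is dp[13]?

after  coin     0     1     2     3     4     5     6     7     8     9    10    11    12    13
          2     1     0     1     0     1     0     1     0     1     0     1     0     1     0
          3     1     0     1     1     1     1     2     1     2     2     2     2     3     2
          4     1     0     1     1     2     1     3     2     4     3     5     4     7     5
          5     1     0     1     1     2     2     3     3     5     5     7     7    10    10

10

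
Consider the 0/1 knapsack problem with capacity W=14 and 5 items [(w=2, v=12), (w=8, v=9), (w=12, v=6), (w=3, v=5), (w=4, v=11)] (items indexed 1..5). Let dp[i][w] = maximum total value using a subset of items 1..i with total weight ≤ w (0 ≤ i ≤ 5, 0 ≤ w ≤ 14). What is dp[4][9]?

17

i\w   0   1   2   3   4   5   6   7   8   9  10  11  12  13  14
  0   0   0   0   0   0   0   0   0   0   0   0   0   0   0   0
  1   0   0  12  12  12  12  12  12  12  12  12  12  12  12  12
  2   0   0  12  12  12  12  12  12  12  12  21  21  21  21  21
  3   0   0  12  12  12  12  12  12  12  12  21  21  21  21  21
  4   0   0  12  12  12  17  17  17  17  17  21  21  21  26  26
  5   0   0  12  12  12  17  23  23  23  28  28  28  28  28  32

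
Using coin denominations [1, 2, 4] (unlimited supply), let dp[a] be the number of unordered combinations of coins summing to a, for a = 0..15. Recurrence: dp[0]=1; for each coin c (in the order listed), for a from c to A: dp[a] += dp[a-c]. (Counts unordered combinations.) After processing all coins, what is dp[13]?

16

after  coin     0     1     2     3     4     5     6     7     8     9    10    11    12    13    14    15
          1     1     1     1     1     1     1     1     1     1     1     1     1     1     1     1     1
          2     1     1     2     2     3     3     4     4     5     5     6     6     7     7     8     8
          4     1     1     2     2     4     4     6     6     9     9    12    12    16    16    20    20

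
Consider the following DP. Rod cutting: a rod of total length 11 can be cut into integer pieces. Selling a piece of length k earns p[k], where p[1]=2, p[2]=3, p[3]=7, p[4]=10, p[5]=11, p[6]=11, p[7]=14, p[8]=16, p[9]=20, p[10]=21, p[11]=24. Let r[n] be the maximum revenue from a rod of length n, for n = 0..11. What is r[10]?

   n    0    1    2    3    4    5    6    7    8    9   10   11
r[n]    0    2    4    7   10   12   14   17   20   22   24   27

24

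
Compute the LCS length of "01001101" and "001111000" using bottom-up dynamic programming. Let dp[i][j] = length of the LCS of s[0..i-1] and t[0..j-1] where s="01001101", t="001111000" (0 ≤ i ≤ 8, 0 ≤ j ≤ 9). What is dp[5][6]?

3

   ''  0  0  1  1  1  1  0  0  0
''  0  0  0  0  0  0  0  0  0  0
 0  0  1  1  1  1  1  1  1  1  1
 1  0  1  1  2  2  2  2  2  2  2
 0  0  1  2  2  2  2  2  3  3  3
 0  0  1  2  2  2  2  2  3  4  4
 1  0  1  2  3  3  3  3  3  4  4
 1  0  1  2  3  4  4  4  4  4  4
 0  0  1  2  3  4  4  4  5  5  5
 1  0  1  2  3  4  5  5  5  5  5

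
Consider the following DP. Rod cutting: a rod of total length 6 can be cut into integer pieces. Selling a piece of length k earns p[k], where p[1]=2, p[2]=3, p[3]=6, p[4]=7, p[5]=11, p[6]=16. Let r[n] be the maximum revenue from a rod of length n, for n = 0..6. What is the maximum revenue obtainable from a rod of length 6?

16

   n    0    1    2    3    4    5    6
r[n]    0    2    4    6    8   11   16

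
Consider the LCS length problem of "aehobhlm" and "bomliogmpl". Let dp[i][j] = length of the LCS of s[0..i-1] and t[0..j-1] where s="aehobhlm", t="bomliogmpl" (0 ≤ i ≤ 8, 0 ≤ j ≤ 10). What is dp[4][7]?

   ''  b  o  m  l  i  o  g  m  p  l
''  0  0  0  0  0  0  0  0  0  0  0
 a  0  0  0  0  0  0  0  0  0  0  0
 e  0  0  0  0  0  0  0  0  0  0  0
 h  0  0  0  0  0  0  0  0  0  0  0
 o  0  0  1  1  1  1  1  1  1  1  1
 b  0  1  1  1  1  1  1  1  1  1  1
 h  0  1  1  1  1  1  1  1  1  1  1
 l  0  1  1  1  2  2  2  2  2  2  2
 m  0  1  1  2  2  2  2  2  3  3  3

1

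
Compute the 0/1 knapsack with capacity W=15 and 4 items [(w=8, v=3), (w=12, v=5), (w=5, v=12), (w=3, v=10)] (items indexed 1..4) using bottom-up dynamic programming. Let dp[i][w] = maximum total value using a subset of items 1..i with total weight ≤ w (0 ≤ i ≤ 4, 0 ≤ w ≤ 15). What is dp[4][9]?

22

i\w   0   1   2   3   4   5   6   7   8   9  10  11  12  13  14  15
  0   0   0   0   0   0   0   0   0   0   0   0   0   0   0   0   0
  1   0   0   0   0   0   0   0   0   3   3   3   3   3   3   3   3
  2   0   0   0   0   0   0   0   0   3   3   3   3   5   5   5   5
  3   0   0   0   0   0  12  12  12  12  12  12  12  12  15  15  15
  4   0   0   0  10  10  12  12  12  22  22  22  22  22  22  22  22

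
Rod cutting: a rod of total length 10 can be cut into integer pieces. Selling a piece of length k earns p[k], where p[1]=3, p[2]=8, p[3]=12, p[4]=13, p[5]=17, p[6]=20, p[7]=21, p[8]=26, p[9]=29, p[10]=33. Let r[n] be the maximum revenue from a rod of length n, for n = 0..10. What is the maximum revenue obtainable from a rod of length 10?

   n    0    1    2    3    4    5    6    7    8    9   10
r[n]    0    3    8   12   16   20   24   28   32   36   40

40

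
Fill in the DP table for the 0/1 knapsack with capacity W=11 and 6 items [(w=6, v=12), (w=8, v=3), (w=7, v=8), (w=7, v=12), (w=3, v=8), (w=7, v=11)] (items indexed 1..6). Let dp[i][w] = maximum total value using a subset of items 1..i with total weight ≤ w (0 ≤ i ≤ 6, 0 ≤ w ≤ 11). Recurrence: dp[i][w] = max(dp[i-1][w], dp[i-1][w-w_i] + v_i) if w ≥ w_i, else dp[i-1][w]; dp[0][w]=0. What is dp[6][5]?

8

i\w   0   1   2   3   4   5   6   7   8   9  10  11
  0   0   0   0   0   0   0   0   0   0   0   0   0
  1   0   0   0   0   0   0  12  12  12  12  12  12
  2   0   0   0   0   0   0  12  12  12  12  12  12
  3   0   0   0   0   0   0  12  12  12  12  12  12
  4   0   0   0   0   0   0  12  12  12  12  12  12
  5   0   0   0   8   8   8  12  12  12  20  20  20
  6   0   0   0   8   8   8  12  12  12  20  20  20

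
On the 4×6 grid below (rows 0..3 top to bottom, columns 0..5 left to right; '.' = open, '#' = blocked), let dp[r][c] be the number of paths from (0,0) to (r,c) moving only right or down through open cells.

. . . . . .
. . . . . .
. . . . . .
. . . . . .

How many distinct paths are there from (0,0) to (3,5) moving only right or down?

r\c   0   1   2   3   4   5
  0   1   1   1   1   1   1
  1   1   2   3   4   5   6
  2   1   3   6  10  15  21
  3   1   4  10  20  35  56

56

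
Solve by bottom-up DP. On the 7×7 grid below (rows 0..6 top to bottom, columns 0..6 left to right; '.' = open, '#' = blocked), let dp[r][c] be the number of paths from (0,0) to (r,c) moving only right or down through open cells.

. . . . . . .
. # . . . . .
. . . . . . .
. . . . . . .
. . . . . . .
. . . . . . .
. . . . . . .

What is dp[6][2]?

16

r\c   0   1   2   3   4   5   6
  0   1   1   1   1   1   1   1
  1   1   0   1   2   3   4   5
  2   1   1   2   4   7  11  16
  3   1   2   4   8  15  26  42
  4   1   3   7  15  30  56  98
  5   1   4  11  26  56 112 210
  6   1   5  16  42  98 210 420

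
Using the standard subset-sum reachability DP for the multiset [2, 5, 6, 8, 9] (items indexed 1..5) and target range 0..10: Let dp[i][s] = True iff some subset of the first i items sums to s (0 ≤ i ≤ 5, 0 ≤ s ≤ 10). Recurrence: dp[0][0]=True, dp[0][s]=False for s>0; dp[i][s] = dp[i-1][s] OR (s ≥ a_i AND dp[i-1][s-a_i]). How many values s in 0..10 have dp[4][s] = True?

i\s   0   1   2   3   4   5   6   7   8   9  10
  0   T   F   F   F   F   F   F   F   F   F   F
  1   T   F   T   F   F   F   F   F   F   F   F
  2   T   F   T   F   F   T   F   T   F   F   F
  3   T   F   T   F   F   T   T   T   T   F   F
  4   T   F   T   F   F   T   T   T   T   F   T
  5   T   F   T   F   F   T   T   T   T   T   T

7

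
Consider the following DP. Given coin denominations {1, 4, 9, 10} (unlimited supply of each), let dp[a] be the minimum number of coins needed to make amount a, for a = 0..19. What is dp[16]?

 a  0  1  2  3  4  5  6  7  8  9 10 11 12 13 14 15 16 17 18 19
dp  0  1  2  3  1  2  3  4  2  1  1  2  3  2  2  3  4  3  2  2

4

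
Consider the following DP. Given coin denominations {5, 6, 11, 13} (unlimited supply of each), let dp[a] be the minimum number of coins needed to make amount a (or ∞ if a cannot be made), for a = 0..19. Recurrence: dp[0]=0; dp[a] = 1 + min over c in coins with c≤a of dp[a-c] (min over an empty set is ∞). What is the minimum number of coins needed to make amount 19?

2

 a  0  1  2  3  4  5  6  7  8  9 10 11 12 13 14 15 16 17 18 19
dp  0  -  -  -  -  1  1  -  -  -  2  1  2  1  -  3  2  2  2  2
(- denotes ∞ / unreachable)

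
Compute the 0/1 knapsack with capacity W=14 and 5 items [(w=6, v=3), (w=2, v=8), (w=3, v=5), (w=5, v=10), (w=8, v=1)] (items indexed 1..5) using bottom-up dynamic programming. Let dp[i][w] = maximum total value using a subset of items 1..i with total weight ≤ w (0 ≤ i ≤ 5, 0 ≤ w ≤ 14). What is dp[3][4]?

8

i\w   0   1   2   3   4   5   6   7   8   9  10  11  12  13  14
  0   0   0   0   0   0   0   0   0   0   0   0   0   0   0   0
  1   0   0   0   0   0   0   3   3   3   3   3   3   3   3   3
  2   0   0   8   8   8   8   8   8  11  11  11  11  11  11  11
  3   0   0   8   8   8  13  13  13  13  13  13  16  16  16  16
  4   0   0   8   8   8  13  13  18  18  18  23  23  23  23  23
  5   0   0   8   8   8  13  13  18  18  18  23  23  23  23  23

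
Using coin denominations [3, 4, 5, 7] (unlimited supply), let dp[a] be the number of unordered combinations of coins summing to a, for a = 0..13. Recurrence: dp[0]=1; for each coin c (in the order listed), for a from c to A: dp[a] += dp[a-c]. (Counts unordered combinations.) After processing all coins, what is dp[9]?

2

after  coin     0     1     2     3     4     5     6     7     8     9    10    11    12    13
          3     1     0     0     1     0     0     1     0     0     1     0     0     1     0
          4     1     0     0     1     1     0     1     1     1     1     1     1     2     1
          5     1     0     0     1     1     1     1     1     2     2     2     2     3     3
          7     1     0     0     1     1     1     1     2     2     2     3     3     4     4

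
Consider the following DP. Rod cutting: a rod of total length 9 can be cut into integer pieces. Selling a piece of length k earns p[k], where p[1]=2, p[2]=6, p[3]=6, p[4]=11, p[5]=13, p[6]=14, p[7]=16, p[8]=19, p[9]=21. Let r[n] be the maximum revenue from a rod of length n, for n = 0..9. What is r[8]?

24

   n    0    1    2    3    4    5    6    7    8    9
r[n]    0    2    6    8   12   14   18   20   24   26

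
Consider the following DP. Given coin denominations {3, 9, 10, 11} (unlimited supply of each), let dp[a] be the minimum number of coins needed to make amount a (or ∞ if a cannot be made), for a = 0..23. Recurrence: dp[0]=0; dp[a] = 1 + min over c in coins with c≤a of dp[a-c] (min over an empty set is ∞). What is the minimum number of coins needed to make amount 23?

 a  0  1  2  3  4  5  6  7  8  9 10 11 12 13 14 15 16 17 18 19 20 21 22 23
dp  0  -  -  1  -  -  2  -  -  1  1  1  2  2  2  3  3  3  2  2  2  2  2  3
(- denotes ∞ / unreachable)

3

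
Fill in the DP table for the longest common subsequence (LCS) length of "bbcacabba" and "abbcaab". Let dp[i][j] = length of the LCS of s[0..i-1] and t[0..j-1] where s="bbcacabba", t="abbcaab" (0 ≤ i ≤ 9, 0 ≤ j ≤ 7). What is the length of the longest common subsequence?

6

   ''  a  b  b  c  a  a  b
''  0  0  0  0  0  0  0  0
 b  0  0  1  1  1  1  1  1
 b  0  0  1  2  2  2  2  2
 c  0  0  1  2  3  3  3  3
 a  0  1  1  2  3  4  4  4
 c  0  1  1  2  3  4  4  4
 a  0  1  1  2  3  4  5  5
 b  0  1  2  2  3  4  5  6
 b  0  1  2  3  3  4  5  6
 a  0  1  2  3  3  4  5  6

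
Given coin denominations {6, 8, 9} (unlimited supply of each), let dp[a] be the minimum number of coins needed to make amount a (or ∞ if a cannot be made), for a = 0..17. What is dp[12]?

 a  0  1  2  3  4  5  6  7  8  9 10 11 12 13 14 15 16 17
dp  0  -  -  -  -  -  1  -  1  1  -  -  2  -  2  2  2  2
(- denotes ∞ / unreachable)

2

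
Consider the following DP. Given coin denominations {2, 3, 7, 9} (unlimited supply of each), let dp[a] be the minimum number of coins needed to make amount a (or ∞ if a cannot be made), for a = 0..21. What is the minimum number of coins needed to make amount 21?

3

 a  0  1  2  3  4  5  6  7  8  9 10 11 12 13 14 15 16 17 18 19 20 21
dp  0  -  1  1  2  2  2  1  3  1  2  2  2  3  2  3  2  3  2  3  3  3
(- denotes ∞ / unreachable)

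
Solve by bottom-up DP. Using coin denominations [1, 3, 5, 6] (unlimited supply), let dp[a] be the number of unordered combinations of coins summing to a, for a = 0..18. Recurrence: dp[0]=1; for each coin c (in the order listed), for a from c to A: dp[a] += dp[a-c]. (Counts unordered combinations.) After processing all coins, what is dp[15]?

21

after  coin     0     1     2     3     4     5     6     7     8     9    10    11    12    13    14    15    16    17    18
          1     1     1     1     1     1     1     1     1     1     1     1     1     1     1     1     1     1     1     1
          3     1     1     1     2     2     2     3     3     3     4     4     4     5     5     5     6     6     6     7
          5     1     1     1     2     2     3     4     4     5     6     7     8     9    10    11    13    14    15    17
          6     1     1     1     2     2     3     5     5     6     8     9    11    14    15    17    21    23    26    31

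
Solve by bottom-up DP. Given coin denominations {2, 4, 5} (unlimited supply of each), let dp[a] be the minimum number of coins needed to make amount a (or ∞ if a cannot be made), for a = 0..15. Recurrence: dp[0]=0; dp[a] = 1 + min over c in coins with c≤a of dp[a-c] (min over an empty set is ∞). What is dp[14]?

 a  0  1  2  3  4  5  6  7  8  9 10 11 12 13 14 15
dp  0  -  1  -  1  1  2  2  2  2  2  3  3  3  3  3
(- denotes ∞ / unreachable)

3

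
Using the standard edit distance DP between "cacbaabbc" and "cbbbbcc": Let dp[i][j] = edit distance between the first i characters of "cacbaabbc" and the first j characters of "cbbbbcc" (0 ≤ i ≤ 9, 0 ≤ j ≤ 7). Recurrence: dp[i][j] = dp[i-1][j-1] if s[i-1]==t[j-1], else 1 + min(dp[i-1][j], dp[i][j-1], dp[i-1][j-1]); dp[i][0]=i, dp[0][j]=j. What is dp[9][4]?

5

   ''  c  b  b  b  b  c  c
''  0  1  2  3  4  5  6  7
 c  1  0  1  2  3  4  5  6
 a  2  1  1  2  3  4  5  6
 c  3  2  2  2  3  4  4  5
 b  4  3  2  2  2  3  4  5
 a  5  4  3  3  3  3  4  5
 a  6  5  4  4  4  4  4  5
 b  7  6  5  4  4  4  5  5
 b  8  7  6  5  4  4  5  6
 c  9  8  7  6  5  5  4  5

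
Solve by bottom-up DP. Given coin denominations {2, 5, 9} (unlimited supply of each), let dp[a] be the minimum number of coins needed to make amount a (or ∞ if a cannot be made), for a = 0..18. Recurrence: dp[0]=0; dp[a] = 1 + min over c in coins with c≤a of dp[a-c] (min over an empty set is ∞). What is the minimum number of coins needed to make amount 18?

2

 a  0  1  2  3  4  5  6  7  8  9 10 11 12 13 14 15 16 17 18
dp  0  -  1  -  2  1  3  2  4  1  2  2  3  3  2  3  3  4  2
(- denotes ∞ / unreachable)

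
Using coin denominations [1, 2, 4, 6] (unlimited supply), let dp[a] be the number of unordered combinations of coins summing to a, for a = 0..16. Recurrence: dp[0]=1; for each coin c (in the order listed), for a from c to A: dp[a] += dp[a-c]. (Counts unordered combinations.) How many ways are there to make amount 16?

after  coin     0     1     2     3     4     5     6     7     8     9    10    11    12    13    14    15    16
          1     1     1     1     1     1     1     1     1     1     1     1     1     1     1     1     1     1
          2     1     1     2     2     3     3     4     4     5     5     6     6     7     7     8     8     9
          4     1     1     2     2     4     4     6     6     9     9    12    12    16    16    20    20    25
          6     1     1     2     2     4     4     7     7    11    11    16    16    23    23    31    31    41

41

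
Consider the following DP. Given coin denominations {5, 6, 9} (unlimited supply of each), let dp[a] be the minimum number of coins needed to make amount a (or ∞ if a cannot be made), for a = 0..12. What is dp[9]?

1

 a  0  1  2  3  4  5  6  7  8  9 10 11 12
dp  0  -  -  -  -  1  1  -  -  1  2  2  2
(- denotes ∞ / unreachable)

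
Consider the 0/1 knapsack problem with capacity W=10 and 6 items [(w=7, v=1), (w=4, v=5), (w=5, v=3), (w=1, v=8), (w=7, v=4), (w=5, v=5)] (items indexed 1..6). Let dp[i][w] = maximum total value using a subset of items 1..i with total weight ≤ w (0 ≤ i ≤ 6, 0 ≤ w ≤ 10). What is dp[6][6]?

13

i\w   0   1   2   3   4   5   6   7   8   9  10
  0   0   0   0   0   0   0   0   0   0   0   0
  1   0   0   0   0   0   0   0   1   1   1   1
  2   0   0   0   0   5   5   5   5   5   5   5
  3   0   0   0   0   5   5   5   5   5   8   8
  4   0   8   8   8   8  13  13  13  13  13  16
  5   0   8   8   8   8  13  13  13  13  13  16
  6   0   8   8   8   8  13  13  13  13  13  18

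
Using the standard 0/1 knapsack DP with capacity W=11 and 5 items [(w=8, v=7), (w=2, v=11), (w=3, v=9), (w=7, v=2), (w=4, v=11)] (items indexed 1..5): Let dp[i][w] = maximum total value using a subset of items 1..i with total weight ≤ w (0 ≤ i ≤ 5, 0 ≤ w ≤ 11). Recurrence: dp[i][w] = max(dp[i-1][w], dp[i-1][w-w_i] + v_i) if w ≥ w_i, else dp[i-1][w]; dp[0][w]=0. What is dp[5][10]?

31

i\w   0   1   2   3   4   5   6   7   8   9  10  11
  0   0   0   0   0   0   0   0   0   0   0   0   0
  1   0   0   0   0   0   0   0   0   7   7   7   7
  2   0   0  11  11  11  11  11  11  11  11  18  18
  3   0   0  11  11  11  20  20  20  20  20  20  20
  4   0   0  11  11  11  20  20  20  20  20  20  20
  5   0   0  11  11  11  20  22  22  22  31  31  31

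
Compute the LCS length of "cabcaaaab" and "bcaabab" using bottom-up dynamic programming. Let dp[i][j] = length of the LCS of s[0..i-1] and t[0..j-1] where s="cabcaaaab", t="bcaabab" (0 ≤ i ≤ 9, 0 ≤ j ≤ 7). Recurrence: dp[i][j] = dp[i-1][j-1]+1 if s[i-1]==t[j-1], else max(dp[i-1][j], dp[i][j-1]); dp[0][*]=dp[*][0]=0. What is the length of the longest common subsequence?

6

   ''  b  c  a  a  b  a  b
''  0  0  0  0  0  0  0  0
 c  0  0  1  1  1  1  1  1
 a  0  0  1  2  2  2  2  2
 b  0  1  1  2  2  3  3  3
 c  0  1  2  2  2  3  3  3
 a  0  1  2  3  3  3  4  4
 a  0  1  2  3  4  4  4  4
 a  0  1  2  3  4  4  5  5
 a  0  1  2  3  4  4  5  5
 b  0  1  2  3  4  5  5  6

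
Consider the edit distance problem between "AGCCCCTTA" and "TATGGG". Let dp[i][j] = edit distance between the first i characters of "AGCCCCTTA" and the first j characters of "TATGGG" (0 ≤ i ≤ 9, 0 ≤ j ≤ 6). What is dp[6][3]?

6

   ''  T  A  T  G  G  G
''  0  1  2  3  4  5  6
 A  1  1  1  2  3  4  5
 G  2  2  2  2  2  3  4
 C  3  3  3  3  3  3  4
 C  4  4  4  4  4  4  4
 C  5  5  5  5  5  5  5
 C  6  6  6  6  6  6  6
 T  7  6  7  6  7  7  7
 T  8  7  7  7  7  8  8
 A  9  8  7  8  8  8  9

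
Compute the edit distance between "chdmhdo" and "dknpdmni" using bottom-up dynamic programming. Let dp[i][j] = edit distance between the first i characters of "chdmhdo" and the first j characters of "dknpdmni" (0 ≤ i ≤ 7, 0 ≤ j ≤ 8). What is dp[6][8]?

   ''  d  k  n  p  d  m  n  i
''  0  1  2  3  4  5  6  7  8
 c  1  1  2  3  4  5  6  7  8
 h  2  2  2  3  4  5  6  7  8
 d  3  2  3  3  4  4  5  6  7
 m  4  3  3  4  4  5  4  5  6
 h  5  4  4  4  5  5  5  5  6
 d  6  5  5  5  5  5  6  6  6
 o  7  6  6  6  6  6  6  7  7

6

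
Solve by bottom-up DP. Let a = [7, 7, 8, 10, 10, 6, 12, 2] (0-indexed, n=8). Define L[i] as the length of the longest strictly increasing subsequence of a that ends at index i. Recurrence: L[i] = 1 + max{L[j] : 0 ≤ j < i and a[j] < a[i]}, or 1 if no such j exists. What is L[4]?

   i    0    1    2    3    4    5    6    7
a[i]    7    7    8   10   10    6   12    2
L[i]    1    1    2    3    3    1    4    1

3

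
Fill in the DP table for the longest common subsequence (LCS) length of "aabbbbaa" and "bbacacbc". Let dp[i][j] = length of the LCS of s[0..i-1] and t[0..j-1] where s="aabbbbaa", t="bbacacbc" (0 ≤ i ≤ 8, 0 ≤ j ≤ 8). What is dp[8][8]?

4

   ''  b  b  a  c  a  c  b  c
''  0  0  0  0  0  0  0  0  0
 a  0  0  0  1  1  1  1  1  1
 a  0  0  0  1  1  2  2  2  2
 b  0  1  1  1  1  2  2  3  3
 b  0  1  2  2  2  2  2  3  3
 b  0  1  2  2  2  2  2  3  3
 b  0  1  2  2  2  2  2  3  3
 a  0  1  2  3  3  3  3  3  3
 a  0  1  2  3  3  4  4  4  4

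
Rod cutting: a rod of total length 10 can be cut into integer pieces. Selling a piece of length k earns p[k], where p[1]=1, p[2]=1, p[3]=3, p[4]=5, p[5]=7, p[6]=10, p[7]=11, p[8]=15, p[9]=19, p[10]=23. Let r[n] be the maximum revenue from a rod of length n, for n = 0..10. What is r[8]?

   n    0    1    2    3    4    5    6    7    8    9   10
r[n]    0    1    2    3    5    7   10   11   15   19   23

15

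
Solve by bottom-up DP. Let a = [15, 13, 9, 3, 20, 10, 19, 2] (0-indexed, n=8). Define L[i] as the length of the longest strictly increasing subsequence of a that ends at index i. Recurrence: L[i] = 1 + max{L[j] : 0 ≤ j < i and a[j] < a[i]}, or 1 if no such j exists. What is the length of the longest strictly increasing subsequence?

3

   i    0    1    2    3    4    5    6    7
a[i]   15   13    9    3   20   10   19    2
L[i]    1    1    1    1    2    2    3    1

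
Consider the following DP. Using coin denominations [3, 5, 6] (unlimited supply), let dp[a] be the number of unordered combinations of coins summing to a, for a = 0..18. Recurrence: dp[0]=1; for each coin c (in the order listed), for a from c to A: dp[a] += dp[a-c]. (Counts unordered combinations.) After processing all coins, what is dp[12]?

3

after  coin     0     1     2     3     4     5     6     7     8     9    10    11    12    13    14    15    16    17    18
          3     1     0     0     1     0     0     1     0     0     1     0     0     1     0     0     1     0     0     1
          5     1     0     0     1     0     1     1     0     1     1     1     1     1     1     1     2     1     1     2
          6     1     0     0     1     0     1     2     0     1     2     1     2     3     1     2     4     2     3     5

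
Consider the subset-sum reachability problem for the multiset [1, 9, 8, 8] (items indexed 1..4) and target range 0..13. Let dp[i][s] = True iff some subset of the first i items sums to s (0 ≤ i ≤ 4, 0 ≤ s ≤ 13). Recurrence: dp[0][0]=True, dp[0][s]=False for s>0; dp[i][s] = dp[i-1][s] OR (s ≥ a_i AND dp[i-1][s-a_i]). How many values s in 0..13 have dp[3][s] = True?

i\s   0   1   2   3   4   5   6   7   8   9  10  11  12  13
  0   T   F   F   F   F   F   F   F   F   F   F   F   F   F
  1   T   T   F   F   F   F   F   F   F   F   F   F   F   F
  2   T   T   F   F   F   F   F   F   F   T   T   F   F   F
  3   T   T   F   F   F   F   F   F   T   T   T   F   F   F
  4   T   T   F   F   F   F   F   F   T   T   T   F   F   F

5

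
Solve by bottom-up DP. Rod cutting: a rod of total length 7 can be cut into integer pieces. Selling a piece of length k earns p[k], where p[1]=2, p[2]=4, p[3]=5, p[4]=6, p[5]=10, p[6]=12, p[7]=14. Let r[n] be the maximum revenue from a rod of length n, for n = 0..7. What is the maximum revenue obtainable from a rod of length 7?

   n    0    1    2    3    4    5    6    7
r[n]    0    2    4    6    8   10   12   14

14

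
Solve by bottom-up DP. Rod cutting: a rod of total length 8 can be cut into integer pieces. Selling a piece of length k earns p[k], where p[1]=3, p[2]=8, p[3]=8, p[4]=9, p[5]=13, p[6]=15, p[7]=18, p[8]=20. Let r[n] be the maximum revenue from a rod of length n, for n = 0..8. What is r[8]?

   n    0    1    2    3    4    5    6    7    8
r[n]    0    3    8   11   16   19   24   27   32

32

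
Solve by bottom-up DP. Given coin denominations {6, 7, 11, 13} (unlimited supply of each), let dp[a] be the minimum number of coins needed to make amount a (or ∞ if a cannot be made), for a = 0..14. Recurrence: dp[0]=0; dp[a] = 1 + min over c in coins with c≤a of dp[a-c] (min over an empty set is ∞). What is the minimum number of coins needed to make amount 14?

2

 a  0  1  2  3  4  5  6  7  8  9 10 11 12 13 14
dp  0  -  -  -  -  -  1  1  -  -  -  1  2  1  2
(- denotes ∞ / unreachable)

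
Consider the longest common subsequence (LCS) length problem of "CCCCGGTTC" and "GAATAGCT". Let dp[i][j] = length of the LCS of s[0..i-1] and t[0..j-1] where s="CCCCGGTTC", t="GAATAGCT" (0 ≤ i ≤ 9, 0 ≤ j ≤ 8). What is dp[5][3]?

   ''  G  A  A  T  A  G  C  T
''  0  0  0  0  0  0  0  0  0
 C  0  0  0  0  0  0  0  1  1
 C  0  0  0  0  0  0  0  1  1
 C  0  0  0  0  0  0  0  1  1
 C  0  0  0  0  0  0  0  1  1
 G  0  1  1  1  1  1  1  1  1
 G  0  1  1  1  1  1  2  2  2
 T  0  1  1  1  2  2  2  2  3
 T  0  1  1  1  2  2  2  2  3
 C  0  1  1  1  2  2  2  3  3

1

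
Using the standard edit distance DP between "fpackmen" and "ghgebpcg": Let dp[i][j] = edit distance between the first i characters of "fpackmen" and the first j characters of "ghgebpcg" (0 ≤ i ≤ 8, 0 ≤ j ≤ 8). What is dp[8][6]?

   ''  g  h  g  e  b  p  c  g
''  0  1  2  3  4  5  6  7  8
 f  1  1  2  3  4  5  6  7  8
 p  2  2  2  3  4  5  5  6  7
 a  3  3  3  3  4  5  6  6  7
 c  4  4  4  4  4  5  6  6  7
 k  5  5  5  5  5  5  6  7  7
 m  6  6  6  6  6  6  6  7  8
 e  7  7  7  7  6  7  7  7  8
 n  8  8  8  8  7  7  8  8  8

8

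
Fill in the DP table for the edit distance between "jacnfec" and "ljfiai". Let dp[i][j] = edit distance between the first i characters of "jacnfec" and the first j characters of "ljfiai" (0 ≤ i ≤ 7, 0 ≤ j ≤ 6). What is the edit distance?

   ''  l  j  f  i  a  i
''  0  1  2  3  4  5  6
 j  1  1  1  2  3  4  5
 a  2  2  2  2  3  3  4
 c  3  3  3  3  3  4  4
 n  4  4  4  4  4  4  5
 f  5  5  5  4  5  5  5
 e  6  6  6  5  5  6  6
 c  7  7  7  6  6  6  7

7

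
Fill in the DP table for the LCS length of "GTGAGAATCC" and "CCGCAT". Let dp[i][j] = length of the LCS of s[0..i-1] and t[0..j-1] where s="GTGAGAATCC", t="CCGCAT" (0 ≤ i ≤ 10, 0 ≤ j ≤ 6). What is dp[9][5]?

2

   ''  C  C  G  C  A  T
''  0  0  0  0  0  0  0
 G  0  0  0  1  1  1  1
 T  0  0  0  1  1  1  2
 G  0  0  0  1  1  1  2
 A  0  0  0  1  1  2  2
 G  0  0  0  1  1  2  2
 A  0  0  0  1  1  2  2
 A  0  0  0  1  1  2  2
 T  0  0  0  1  1  2  3
 C  0  1  1  1  2  2  3
 C  0  1  2  2  2  2  3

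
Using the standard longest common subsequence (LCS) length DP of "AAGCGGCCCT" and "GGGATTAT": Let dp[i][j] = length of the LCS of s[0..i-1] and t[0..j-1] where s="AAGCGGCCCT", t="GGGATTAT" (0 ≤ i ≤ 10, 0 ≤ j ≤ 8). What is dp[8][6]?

3

   ''  G  G  G  A  T  T  A  T
''  0  0  0  0  0  0  0  0  0
 A  0  0  0  0  1  1  1  1  1
 A  0  0  0  0  1  1  1  2  2
 G  0  1  1  1  1  1  1  2  2
 C  0  1  1  1  1  1  1  2  2
 G  0  1  2  2  2  2  2  2  2
 G  0  1  2  3  3  3  3  3  3
 C  0  1  2  3  3  3  3  3  3
 C  0  1  2  3  3  3  3  3  3
 C  0  1  2  3  3  3  3  3  3
 T  0  1  2  3  3  4  4  4  4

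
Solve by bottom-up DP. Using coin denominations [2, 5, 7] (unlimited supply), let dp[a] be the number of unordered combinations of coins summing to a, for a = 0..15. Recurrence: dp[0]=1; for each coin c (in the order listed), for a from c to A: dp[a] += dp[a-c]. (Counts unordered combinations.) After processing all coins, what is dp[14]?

after  coin     0     1     2     3     4     5     6     7     8     9    10    11    12    13    14    15
          2     1     0     1     0     1     0     1     0     1     0     1     0     1     0     1     0
          5     1     0     1     0     1     1     1     1     1     1     2     1     2     1     2     2
          7     1     0     1     0     1     1     1     2     1     2     2     2     3     2     4     3

4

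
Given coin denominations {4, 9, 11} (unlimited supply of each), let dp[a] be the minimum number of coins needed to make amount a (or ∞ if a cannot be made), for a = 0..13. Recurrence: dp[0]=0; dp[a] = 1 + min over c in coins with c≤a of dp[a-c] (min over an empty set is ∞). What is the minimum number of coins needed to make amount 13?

2

 a  0  1  2  3  4  5  6  7  8  9 10 11 12 13
dp  0  -  -  -  1  -  -  -  2  1  -  1  3  2
(- denotes ∞ / unreachable)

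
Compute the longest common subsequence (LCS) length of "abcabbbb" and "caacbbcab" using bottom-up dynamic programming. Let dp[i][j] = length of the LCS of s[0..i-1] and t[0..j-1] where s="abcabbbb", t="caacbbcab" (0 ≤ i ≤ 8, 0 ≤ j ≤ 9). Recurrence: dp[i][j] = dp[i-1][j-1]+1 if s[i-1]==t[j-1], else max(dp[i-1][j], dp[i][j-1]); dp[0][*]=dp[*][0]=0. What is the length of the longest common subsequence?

5

   ''  c  a  a  c  b  b  c  a  b
''  0  0  0  0  0  0  0  0  0  0
 a  0  0  1  1  1  1  1  1  1  1
 b  0  0  1  1  1  2  2  2  2  2
 c  0  1  1  1  2  2  2  3  3  3
 a  0  1  2  2  2  2  2  3  4  4
 b  0  1  2  2  2  3  3  3  4  5
 b  0  1  2  2  2  3  4  4  4  5
 b  0  1  2  2  2  3  4  4  4  5
 b  0  1  2  2  2  3  4  4  4  5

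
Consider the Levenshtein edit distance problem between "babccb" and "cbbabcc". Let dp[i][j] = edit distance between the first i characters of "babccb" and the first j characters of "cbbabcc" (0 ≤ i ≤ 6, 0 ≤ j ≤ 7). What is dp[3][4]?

   ''  c  b  b  a  b  c  c
''  0  1  2  3  4  5  6  7
 b  1  1  1  2  3  4  5  6
 a  2  2  2  2  2  3  4  5
 b  3  3  2  2  3  2  3  4
 c  4  3  3  3  3  3  2  3
 c  5  4  4  4  4  4  3  2
 b  6  5  4  4  5  4  4  3

3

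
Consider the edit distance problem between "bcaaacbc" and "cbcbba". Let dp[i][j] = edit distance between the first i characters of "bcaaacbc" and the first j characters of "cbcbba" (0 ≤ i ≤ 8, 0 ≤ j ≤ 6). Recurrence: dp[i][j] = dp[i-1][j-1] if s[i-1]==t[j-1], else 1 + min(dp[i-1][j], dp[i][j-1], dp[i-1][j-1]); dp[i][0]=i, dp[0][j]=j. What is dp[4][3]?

3

   ''  c  b  c  b  b  a
''  0  1  2  3  4  5  6
 b  1  1  1  2  3  4  5
 c  2  1  2  1  2  3  4
 a  3  2  2  2  2  3  3
 a  4  3  3  3  3  3  3
 a  5  4  4  4  4  4  3
 c  6  5  5  4  5  5  4
 b  7  6  5  5  4  5  5
 c  8  7  6  5  5  5  6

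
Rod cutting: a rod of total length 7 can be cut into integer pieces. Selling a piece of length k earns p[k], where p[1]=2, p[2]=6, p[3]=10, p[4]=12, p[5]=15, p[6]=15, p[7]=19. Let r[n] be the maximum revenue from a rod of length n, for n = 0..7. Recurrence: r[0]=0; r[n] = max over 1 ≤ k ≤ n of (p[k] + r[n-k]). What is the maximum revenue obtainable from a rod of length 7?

22

   n    0    1    2    3    4    5    6    7
r[n]    0    2    6   10   12   16   20   22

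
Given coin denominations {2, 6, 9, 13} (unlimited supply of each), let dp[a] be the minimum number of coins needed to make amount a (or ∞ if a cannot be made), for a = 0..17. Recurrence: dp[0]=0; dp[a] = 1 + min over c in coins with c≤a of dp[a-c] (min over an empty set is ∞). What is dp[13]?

 a  0  1  2  3  4  5  6  7  8  9 10 11 12 13 14 15 16 17
dp  0  -  1  -  2  -  1  -  2  1  3  2  2  1  3  2  4  3
(- denotes ∞ / unreachable)

1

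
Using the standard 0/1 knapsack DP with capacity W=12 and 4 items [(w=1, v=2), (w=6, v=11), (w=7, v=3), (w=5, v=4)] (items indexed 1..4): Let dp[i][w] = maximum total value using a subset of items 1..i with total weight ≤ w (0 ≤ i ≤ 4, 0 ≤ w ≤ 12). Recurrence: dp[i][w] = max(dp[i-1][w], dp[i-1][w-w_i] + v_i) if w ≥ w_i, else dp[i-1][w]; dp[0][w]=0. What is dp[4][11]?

15

i\w   0   1   2   3   4   5   6   7   8   9  10  11  12
  0   0   0   0   0   0   0   0   0   0   0   0   0   0
  1   0   2   2   2   2   2   2   2   2   2   2   2   2
  2   0   2   2   2   2   2  11  13  13  13  13  13  13
  3   0   2   2   2   2   2  11  13  13  13  13  13  13
  4   0   2   2   2   2   4  11  13  13  13  13  15  17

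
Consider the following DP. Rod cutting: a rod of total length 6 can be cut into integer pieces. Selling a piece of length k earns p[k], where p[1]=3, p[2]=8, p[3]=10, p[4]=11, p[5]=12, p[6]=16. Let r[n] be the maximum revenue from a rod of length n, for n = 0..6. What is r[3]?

   n    0    1    2    3    4    5    6
r[n]    0    3    8   11   16   19   24

11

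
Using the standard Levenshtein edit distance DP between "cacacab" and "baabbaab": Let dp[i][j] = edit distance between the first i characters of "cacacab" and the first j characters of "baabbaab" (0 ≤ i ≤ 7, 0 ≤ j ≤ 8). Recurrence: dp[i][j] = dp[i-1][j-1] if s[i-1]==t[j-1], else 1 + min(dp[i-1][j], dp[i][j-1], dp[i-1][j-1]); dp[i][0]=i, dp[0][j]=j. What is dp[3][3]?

2

   ''  b  a  a  b  b  a  a  b
''  0  1  2  3  4  5  6  7  8
 c  1  1  2  3  4  5  6  7  8
 a  2  2  1  2  3  4  5  6  7
 c  3  3  2  2  3  4  5  6  7
 a  4  4  3  2  3  4  4  5  6
 c  5  5  4  3  3  4  5  5  6
 a  6  6  5  4  4  4  4  5  6
 b  7  6  6  5  4  4  5  5  5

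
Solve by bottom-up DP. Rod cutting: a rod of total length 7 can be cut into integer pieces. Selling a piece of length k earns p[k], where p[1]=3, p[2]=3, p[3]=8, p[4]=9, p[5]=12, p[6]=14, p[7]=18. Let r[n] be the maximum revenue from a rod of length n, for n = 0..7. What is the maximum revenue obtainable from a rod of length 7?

21

   n    0    1    2    3    4    5    6    7
r[n]    0    3    6    9   12   15   18   21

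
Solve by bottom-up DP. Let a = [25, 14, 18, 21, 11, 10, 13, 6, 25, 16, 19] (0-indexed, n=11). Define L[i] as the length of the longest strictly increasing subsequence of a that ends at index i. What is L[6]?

   i    0    1    2    3    4    5    6    7    8    9   10
a[i]   25   14   18   21   11   10   13    6   25   16   19
L[i]    1    1    2    3    1    1    2    1    4    3    4

2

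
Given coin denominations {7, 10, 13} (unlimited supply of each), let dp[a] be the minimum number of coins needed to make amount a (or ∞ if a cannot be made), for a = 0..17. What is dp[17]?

 a  0  1  2  3  4  5  6  7  8  9 10 11 12 13 14 15 16 17
dp  0  -  -  -  -  -  -  1  -  -  1  -  -  1  2  -  -  2
(- denotes ∞ / unreachable)

2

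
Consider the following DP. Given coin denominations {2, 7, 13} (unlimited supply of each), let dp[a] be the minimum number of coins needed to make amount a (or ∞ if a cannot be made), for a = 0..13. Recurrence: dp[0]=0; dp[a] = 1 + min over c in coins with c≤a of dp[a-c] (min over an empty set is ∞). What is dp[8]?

 a  0  1  2  3  4  5  6  7  8  9 10 11 12 13
dp  0  -  1  -  2  -  3  1  4  2  5  3  6  1
(- denotes ∞ / unreachable)

4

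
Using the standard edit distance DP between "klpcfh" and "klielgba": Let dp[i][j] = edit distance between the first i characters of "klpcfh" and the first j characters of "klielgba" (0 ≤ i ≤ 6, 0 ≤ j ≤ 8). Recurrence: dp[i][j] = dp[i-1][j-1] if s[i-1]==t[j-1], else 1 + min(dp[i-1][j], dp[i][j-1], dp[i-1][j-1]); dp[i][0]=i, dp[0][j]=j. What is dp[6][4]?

4

   ''  k  l  i  e  l  g  b  a
''  0  1  2  3  4  5  6  7  8
 k  1  0  1  2  3  4  5  6  7
 l  2  1  0  1  2  3  4  5  6
 p  3  2  1  1  2  3  4  5  6
 c  4  3  2  2  2  3  4  5  6
 f  5  4  3  3  3  3  4  5  6
 h  6  5  4  4  4  4  4  5  6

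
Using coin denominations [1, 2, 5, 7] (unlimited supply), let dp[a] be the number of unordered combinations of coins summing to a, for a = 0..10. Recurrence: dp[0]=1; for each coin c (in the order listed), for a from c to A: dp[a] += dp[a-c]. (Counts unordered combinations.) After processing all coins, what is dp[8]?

after  coin     0     1     2     3     4     5     6     7     8     9    10
          1     1     1     1     1     1     1     1     1     1     1     1
          2     1     1     2     2     3     3     4     4     5     5     6
          5     1     1     2     2     3     4     5     6     7     8    10
          7     1     1     2     2     3     4     5     7     8    10    12

8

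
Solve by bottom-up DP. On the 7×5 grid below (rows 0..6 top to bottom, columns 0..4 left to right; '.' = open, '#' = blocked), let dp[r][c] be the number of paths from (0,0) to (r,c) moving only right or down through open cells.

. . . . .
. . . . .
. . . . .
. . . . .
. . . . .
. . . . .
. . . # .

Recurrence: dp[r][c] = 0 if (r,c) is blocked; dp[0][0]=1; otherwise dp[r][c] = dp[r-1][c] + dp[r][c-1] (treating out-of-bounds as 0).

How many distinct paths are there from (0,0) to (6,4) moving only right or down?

r\c   0   1   2   3   4
  0   1   1   1   1   1
  1   1   2   3   4   5
  2   1   3   6  10  15
  3   1   4  10  20  35
  4   1   5  15  35  70
  5   1   6  21  56 126
  6   1   7  28   0 126

126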